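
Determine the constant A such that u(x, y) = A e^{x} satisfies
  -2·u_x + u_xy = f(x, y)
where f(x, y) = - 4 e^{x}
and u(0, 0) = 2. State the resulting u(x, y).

Answer: u(x, y) = 2 e^{x}

Derivation:
Substitute the ansatz u = A e^{x} into the left-hand side.
Derivatives of the ansatz:
  u_x = A e^{x}
  u_xy = 0
Term by term:
  -2·u_x = - 2 A e^{x}
  u_xy = 0
So the left-hand side equals
  - 2 A e^{x}
This must equal f(x, y) = - 4 e^{x} identically.
Matching coefficients of the independent functions:
  [e^{x}]:  - 2 A = -4
Solving: A = 2.
Check against the point condition:
  u(0, 0) = 2  ⟹  A = 2  ✓
Hence u(x, y) = 2 e^{x}.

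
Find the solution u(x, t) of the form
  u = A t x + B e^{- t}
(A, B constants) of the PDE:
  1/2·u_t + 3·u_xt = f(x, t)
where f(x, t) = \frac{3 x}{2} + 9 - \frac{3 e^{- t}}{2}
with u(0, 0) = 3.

Answer: u(x, t) = 3 t x + 3 e^{- t}

Derivation:
Substitute the ansatz u = A t x + B e^{- t} into the left-hand side.
Derivatives of the ansatz:
  u_t = A x - B e^{- t}
  u_xt = A
Term by term:
  1/2·u_t = \frac{A x}{2} - \frac{B e^{- t}}{2}
  3·u_xt = 3 A
So the left-hand side equals
  \frac{A x}{2} + 3 A - \frac{B e^{- t}}{2}
This must equal f(x, t) = \frac{3 x}{2} + 9 - \frac{3 e^{- t}}{2} identically.
Matching coefficients of the independent functions:
  [constant term]:  3 A = 9
  [x]:  \frac{A}{2} = \frac{3}{2}
  [e^{- t}]:  - \frac{B}{2} = - \frac{3}{2}
Solving: A = 3, B = 3.
Check against the point condition:
  u(0, 0) = 3  ⟹  B = 3  ✓
Hence u(x, t) = 3 t x + 3 e^{- t}.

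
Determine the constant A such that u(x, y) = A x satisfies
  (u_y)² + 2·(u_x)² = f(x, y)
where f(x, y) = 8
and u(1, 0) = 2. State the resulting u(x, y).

Answer: u(x, y) = 2 x

Derivation:
Substitute the ansatz u = A x into the left-hand side.
Derivatives of the ansatz:
  u_y = 0
  u_x = A
Term by term:
  (u_y)² = 0
  2·(u_x)² = 2 A^{2}
So the left-hand side equals
  2 A^{2}
This must equal f(x, y) = 8 identically.
Matching coefficients of the independent functions:
  [constant term]:  2 A^{2} = 8
These equations allow (A) = (-2) or (2).
Impose the point condition(s):
  u(1, 0) = 2  ⟹  A = 2
Only A = 2 satisfies everything.
Hence u(x, y) = 2 x.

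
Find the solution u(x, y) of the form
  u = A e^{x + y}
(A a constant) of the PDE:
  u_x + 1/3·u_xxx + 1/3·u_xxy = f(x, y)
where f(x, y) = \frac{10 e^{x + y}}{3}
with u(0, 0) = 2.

Substitute the ansatz u = A e^{x + y} into the left-hand side.
Derivatives of the ansatz:
  u_x = A e^{x} e^{y}
  u_xxx = A e^{x} e^{y}
  u_xxy = A e^{x} e^{y}
Term by term:
  u_x = A e^{x} e^{y}
  1/3·u_xxx = \frac{A e^{x} e^{y}}{3}
  1/3·u_xxy = \frac{A e^{x} e^{y}}{3}
So the left-hand side equals
  \frac{5 A e^{x} e^{y}}{3}
This must equal f(x, y) identically; expanded, f = \frac{10 e^{x} e^{y}}{3}.
Matching coefficients of the independent functions:
  [e^{x} e^{y}]:  \frac{5 A}{3} = \frac{10}{3}
Solving: A = 2.
Check against the point condition:
  u(0, 0) = 2  ⟹  A = 2  ✓
Hence u(x, y) = 2 e^{x + y}.

Answer: u(x, y) = 2 e^{x + y}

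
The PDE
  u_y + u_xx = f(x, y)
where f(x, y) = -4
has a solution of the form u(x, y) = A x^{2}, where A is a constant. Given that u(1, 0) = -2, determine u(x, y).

Answer: u(x, y) = - 2 x^{2}

Derivation:
Substitute the ansatz u = A x^{2} into the left-hand side.
Derivatives of the ansatz:
  u_y = 0
  u_xx = 2 A
Term by term:
  u_y = 0
  u_xx = 2 A
So the left-hand side equals
  2 A
This must equal f(x, y) = -4 identically.
Matching coefficients of the independent functions:
  [constant term]:  2 A = -4
Solving: A = -2.
Check against the point condition:
  u(1, 0) = -2  ⟹  A = -2  ✓
Hence u(x, y) = - 2 x^{2}.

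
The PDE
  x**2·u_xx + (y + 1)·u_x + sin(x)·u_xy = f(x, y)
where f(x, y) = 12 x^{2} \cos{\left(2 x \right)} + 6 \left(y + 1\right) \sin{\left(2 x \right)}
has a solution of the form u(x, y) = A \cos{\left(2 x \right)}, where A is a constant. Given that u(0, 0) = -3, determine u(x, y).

Substitute the ansatz u = A \cos{\left(2 x \right)} into the left-hand side.
Derivatives of the ansatz:
  u_xx = - 4 A \cos{\left(2 x \right)}
  u_x = - 2 A \sin{\left(2 x \right)}
  u_xy = 0
Term by term:
  x**2·u_xx = - 4 A x^{2} \cos{\left(2 x \right)}
  (y + 1)·u_x = - 2 A y \sin{\left(2 x \right)} - 2 A \sin{\left(2 x \right)}
  sin(x)·u_xy = 0
So the left-hand side equals
  - 4 A x^{2} \cos{\left(2 x \right)} - 2 A y \sin{\left(2 x \right)} - 2 A \sin{\left(2 x \right)}
This must equal f(x, y) identically; expanded, f = 12 x^{2} \cos{\left(2 x \right)} + 6 y \sin{\left(2 x \right)} + 6 \sin{\left(2 x \right)}.
Matching coefficients of the independent functions:
  [x^{2} \cos{\left(2 x \right)}]:  - 4 A = 12
  [y \sin{\left(2 x \right)}, \sin{\left(2 x \right)}]:  - 2 A = 6
Solving: A = -3.
Check against the point condition:
  u(0, 0) = -3  ⟹  A = -3  ✓
Hence u(x, y) = - 3 \cos{\left(2 x \right)}.

Answer: u(x, y) = - 3 \cos{\left(2 x \right)}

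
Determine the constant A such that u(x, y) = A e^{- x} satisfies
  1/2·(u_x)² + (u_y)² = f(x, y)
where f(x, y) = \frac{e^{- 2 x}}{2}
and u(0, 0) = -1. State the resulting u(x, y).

Substitute the ansatz u = A e^{- x} into the left-hand side.
Derivatives of the ansatz:
  u_x = - A e^{- x}
  u_y = 0
Term by term:
  1/2·(u_x)² = \frac{A^{2} e^{- 2 x}}{2}
  (u_y)² = 0
So the left-hand side equals
  \frac{A^{2} e^{- 2 x}}{2}
This must equal f(x, y) = \frac{e^{- 2 x}}{2} identically.
Matching coefficients of the independent functions:
  [e^{- 2 x}]:  \frac{A^{2}}{2} = \frac{1}{2}
These equations allow (A) = (-1) or (1).
Impose the point condition(s):
  u(0, 0) = -1  ⟹  A = -1
Only A = -1 satisfies everything.
Hence u(x, y) = - e^{- x}.

Answer: u(x, y) = - e^{- x}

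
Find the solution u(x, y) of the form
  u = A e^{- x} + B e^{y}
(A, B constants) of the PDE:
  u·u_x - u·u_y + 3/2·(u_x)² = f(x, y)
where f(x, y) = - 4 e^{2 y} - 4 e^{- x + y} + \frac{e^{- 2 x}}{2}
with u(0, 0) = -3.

Substitute the ansatz u = A e^{- x} + B e^{y} into the left-hand side.
Derivatives of the ansatz:
  u_x = - A e^{- x}
  u_y = B e^{y}
Term by term:
  u·u_x = - A^{2} e^{- 2 x} - A B e^{- x} e^{y}
  -u·u_y = - A B e^{- x} e^{y} - B^{2} e^{2 y}
  3/2·(u_x)² = \frac{3 A^{2} e^{- 2 x}}{2}
So the left-hand side equals
  \frac{A^{2} e^{- 2 x}}{2} - 2 A B e^{- x} e^{y} - B^{2} e^{2 y}
This must equal f(x, y) identically; expanded, f = - 4 e^{2 y} - 4 e^{- x} e^{y} + \frac{e^{- 2 x}}{2}.
Matching coefficients of the independent functions:
  [e^{- x} e^{y}]:  - 2 A B = -4
  [e^{- 2 x}]:  \frac{A^{2}}{2} = \frac{1}{2}
  [e^{2 y}]:  - B^{2} = -4
These equations allow (A, B) = (-1, -2) or (1, 2).
Impose the point condition(s):
  u(0, 0) = -3  ⟹  A + B = -3
Only A = -1, B = -2 satisfies everything.
Hence u(x, y) = - 2 e^{y} - e^{- x}.

Answer: u(x, y) = - 2 e^{y} - e^{- x}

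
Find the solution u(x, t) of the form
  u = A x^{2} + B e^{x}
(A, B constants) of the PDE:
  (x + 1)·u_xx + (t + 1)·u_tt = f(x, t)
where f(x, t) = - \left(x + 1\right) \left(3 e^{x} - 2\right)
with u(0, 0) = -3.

Substitute the ansatz u = A x^{2} + B e^{x} into the left-hand side.
Derivatives of the ansatz:
  u_xx = 2 A + B e^{x}
  u_tt = 0
Term by term:
  (x + 1)·u_xx = 2 A x + 2 A + B x e^{x} + B e^{x}
  (t + 1)·u_tt = 0
So the left-hand side equals
  2 A x + 2 A + B x e^{x} + B e^{x}
This must equal f(x, t) identically; expanded, f = - 3 x e^{x} + 2 x - 3 e^{x} + 2.
Matching coefficients of the independent functions:
  [constant term, x]:  2 A = 2
  [x e^{x}, e^{x}]:  B = -3
Solving: A = 1, B = -3.
Check against the point condition:
  u(0, 0) = -3  ⟹  B = -3  ✓
Hence u(x, t) = x^{2} - 3 e^{x}.

Answer: u(x, t) = x^{2} - 3 e^{x}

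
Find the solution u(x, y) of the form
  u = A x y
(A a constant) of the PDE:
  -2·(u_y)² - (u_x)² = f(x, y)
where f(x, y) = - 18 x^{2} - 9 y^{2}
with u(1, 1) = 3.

Answer: u(x, y) = 3 x y

Derivation:
Substitute the ansatz u = A x y into the left-hand side.
Derivatives of the ansatz:
  u_y = A x
  u_x = A y
Term by term:
  -2·(u_y)² = - 2 A^{2} x^{2}
  -(u_x)² = - A^{2} y^{2}
So the left-hand side equals
  - 2 A^{2} x^{2} - A^{2} y^{2}
This must equal f(x, y) = - 18 x^{2} - 9 y^{2} identically.
Matching coefficients of the independent functions:
  [x^{2}]:  - 2 A^{2} = -18
  [y^{2}]:  - A^{2} = -9
These equations allow (A) = (-3) or (3).
Impose the point condition(s):
  u(1, 1) = 3  ⟹  A = 3
Only A = 3 satisfies everything.
Hence u(x, y) = 3 x y.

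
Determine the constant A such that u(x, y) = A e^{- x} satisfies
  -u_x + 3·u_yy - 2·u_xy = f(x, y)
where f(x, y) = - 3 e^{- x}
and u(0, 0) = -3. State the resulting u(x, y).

Substitute the ansatz u = A e^{- x} into the left-hand side.
Derivatives of the ansatz:
  u_x = - A e^{- x}
  u_yy = 0
  u_xy = 0
Term by term:
  -u_x = A e^{- x}
  3·u_yy = 0
  -2·u_xy = 0
So the left-hand side equals
  A e^{- x}
This must equal f(x, y) = - 3 e^{- x} identically.
Matching coefficients of the independent functions:
  [e^{- x}]:  A = -3
Solving: A = -3.
Check against the point condition:
  u(0, 0) = -3  ⟹  A = -3  ✓
Hence u(x, y) = - 3 e^{- x}.

Answer: u(x, y) = - 3 e^{- x}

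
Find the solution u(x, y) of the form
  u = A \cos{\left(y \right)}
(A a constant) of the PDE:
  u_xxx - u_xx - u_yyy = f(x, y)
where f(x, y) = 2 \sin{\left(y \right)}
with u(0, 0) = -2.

Answer: u(x, y) = - 2 \cos{\left(y \right)}

Derivation:
Substitute the ansatz u = A \cos{\left(y \right)} into the left-hand side.
Derivatives of the ansatz:
  u_xxx = 0
  u_xx = 0
  u_yyy = A \sin{\left(y \right)}
Term by term:
  u_xxx = 0
  -u_xx = 0
  -u_yyy = - A \sin{\left(y \right)}
So the left-hand side equals
  - A \sin{\left(y \right)}
This must equal f(x, y) = 2 \sin{\left(y \right)} identically.
Matching coefficients of the independent functions:
  [\sin{\left(y \right)}]:  - A = 2
Solving: A = -2.
Check against the point condition:
  u(0, 0) = -2  ⟹  A = -2  ✓
Hence u(x, y) = - 2 \cos{\left(y \right)}.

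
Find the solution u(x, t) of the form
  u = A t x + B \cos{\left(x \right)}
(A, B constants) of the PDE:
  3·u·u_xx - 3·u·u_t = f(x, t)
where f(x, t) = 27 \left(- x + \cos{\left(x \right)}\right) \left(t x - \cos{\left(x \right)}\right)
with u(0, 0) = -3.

Substitute the ansatz u = A t x + B \cos{\left(x \right)} into the left-hand side.
Derivatives of the ansatz:
  u_xx = - B \cos{\left(x \right)}
  u_t = A x
Term by term:
  3·u·u_xx = - 3 A B t x \cos{\left(x \right)} - 3 B^{2} \cos^{2}{\left(x \right)}
  -3·u·u_t = - 3 A^{2} t x^{2} - 3 A B x \cos{\left(x \right)}
So the left-hand side equals
  - 3 A^{2} t x^{2} - 3 A B t x \cos{\left(x \right)} - 3 A B x \cos{\left(x \right)} - 3 B^{2} \cos^{2}{\left(x \right)}
This must equal f(x, t) identically; expanded, f = - 27 t x^{2} + 27 t x \cos{\left(x \right)} + 27 x \cos{\left(x \right)} - 27 \cos^{2}{\left(x \right)}.
Matching coefficients of the independent functions:
  [t x^{2}]:  - 3 A^{2} = -27
  [x \cos{\left(x \right)}, t x \cos{\left(x \right)}]:  - 3 A B = 27
  [\cos^{2}{\left(x \right)}]:  - 3 B^{2} = -27
These equations allow (A, B) = (-3, 3) or (3, -3).
Impose the point condition(s):
  u(0, 0) = -3  ⟹  B = -3
Only A = 3, B = -3 satisfies everything.
Hence u(x, t) = 3 t x - 3 \cos{\left(x \right)}.

Answer: u(x, t) = 3 t x - 3 \cos{\left(x \right)}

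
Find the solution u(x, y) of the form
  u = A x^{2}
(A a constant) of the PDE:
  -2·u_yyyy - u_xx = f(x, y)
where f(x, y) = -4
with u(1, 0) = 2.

Answer: u(x, y) = 2 x^{2}

Derivation:
Substitute the ansatz u = A x^{2} into the left-hand side.
Derivatives of the ansatz:
  u_yyyy = 0
  u_xx = 2 A
Term by term:
  -2·u_yyyy = 0
  -u_xx = - 2 A
So the left-hand side equals
  - 2 A
This must equal f(x, y) = -4 identically.
Matching coefficients of the independent functions:
  [constant term]:  - 2 A = -4
Solving: A = 2.
Check against the point condition:
  u(1, 0) = 2  ⟹  A = 2  ✓
Hence u(x, y) = 2 x^{2}.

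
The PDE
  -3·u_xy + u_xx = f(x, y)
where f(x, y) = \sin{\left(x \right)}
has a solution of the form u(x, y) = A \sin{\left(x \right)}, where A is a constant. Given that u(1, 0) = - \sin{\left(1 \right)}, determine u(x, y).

Substitute the ansatz u = A \sin{\left(x \right)} into the left-hand side.
Derivatives of the ansatz:
  u_xy = 0
  u_xx = - A \sin{\left(x \right)}
Term by term:
  -3·u_xy = 0
  u_xx = - A \sin{\left(x \right)}
So the left-hand side equals
  - A \sin{\left(x \right)}
This must equal f(x, y) = \sin{\left(x \right)} identically.
Matching coefficients of the independent functions:
  [\sin{\left(x \right)}]:  - A = 1
Solving: A = -1.
Check against the point condition:
  u(1, 0) = - \sin{\left(1 \right)}  ⟹  A \sin{\left(1 \right)} = - \sin{\left(1 \right)}  ✓
Hence u(x, y) = - \sin{\left(x \right)}.

Answer: u(x, y) = - \sin{\left(x \right)}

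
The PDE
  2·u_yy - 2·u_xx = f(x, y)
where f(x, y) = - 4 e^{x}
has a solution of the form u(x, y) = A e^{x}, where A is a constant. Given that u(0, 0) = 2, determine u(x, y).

Answer: u(x, y) = 2 e^{x}

Derivation:
Substitute the ansatz u = A e^{x} into the left-hand side.
Derivatives of the ansatz:
  u_yy = 0
  u_xx = A e^{x}
Term by term:
  2·u_yy = 0
  -2·u_xx = - 2 A e^{x}
So the left-hand side equals
  - 2 A e^{x}
This must equal f(x, y) = - 4 e^{x} identically.
Matching coefficients of the independent functions:
  [e^{x}]:  - 2 A = -4
Solving: A = 2.
Check against the point condition:
  u(0, 0) = 2  ⟹  A = 2  ✓
Hence u(x, y) = 2 e^{x}.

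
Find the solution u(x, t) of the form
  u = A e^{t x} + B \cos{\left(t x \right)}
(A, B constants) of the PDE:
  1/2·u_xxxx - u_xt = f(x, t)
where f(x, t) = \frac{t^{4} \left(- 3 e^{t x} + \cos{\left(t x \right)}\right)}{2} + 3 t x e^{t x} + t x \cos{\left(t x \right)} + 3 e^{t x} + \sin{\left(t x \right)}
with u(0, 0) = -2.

Answer: u(x, t) = - 3 e^{t x} + \cos{\left(t x \right)}

Derivation:
Substitute the ansatz u = A e^{t x} + B \cos{\left(t x \right)} into the left-hand side.
Derivatives of the ansatz:
  u_xxxx = A t^{4} e^{t x} + B t^{4} \cos{\left(t x \right)}
  u_xt = A t x e^{t x} + A e^{t x} - B t x \cos{\left(t x \right)} - B \sin{\left(t x \right)}
Term by term:
  1/2·u_xxxx = \frac{A t^{4} e^{t x}}{2} + \frac{B t^{4} \cos{\left(t x \right)}}{2}
  -u_xt = - A t x e^{t x} - A e^{t x} + B t x \cos{\left(t x \right)} + B \sin{\left(t x \right)}
So the left-hand side equals
  \frac{A t^{4} e^{t x}}{2} - A t x e^{t x} - A e^{t x} + \frac{B t^{4} \cos{\left(t x \right)}}{2} + B t x \cos{\left(t x \right)} + B \sin{\left(t x \right)}
This must equal f(x, t) identically; expanded, f = - \frac{3 t^{4} e^{t x}}{2} + \frac{t^{4} \cos{\left(t x \right)}}{2} + 3 t x e^{t x} + t x \cos{\left(t x \right)} + 3 e^{t x} + \sin{\left(t x \right)}.
Matching coefficients of the independent functions:
  [t^{4} e^{t x}]:  \frac{A}{2} = - \frac{3}{2}
  [t^{4} \cos{\left(t x \right)}]:  \frac{B}{2} = \frac{1}{2}
  [t x e^{t x}, e^{t x}]:  - A = 3
  [t x \cos{\left(t x \right)}, \sin{\left(t x \right)}]:  B = 1
Solving: A = -3, B = 1.
Check against the point condition:
  u(0, 0) = -2  ⟹  A + B = -2  ✓
Hence u(x, t) = - 3 e^{t x} + \cos{\left(t x \right)}.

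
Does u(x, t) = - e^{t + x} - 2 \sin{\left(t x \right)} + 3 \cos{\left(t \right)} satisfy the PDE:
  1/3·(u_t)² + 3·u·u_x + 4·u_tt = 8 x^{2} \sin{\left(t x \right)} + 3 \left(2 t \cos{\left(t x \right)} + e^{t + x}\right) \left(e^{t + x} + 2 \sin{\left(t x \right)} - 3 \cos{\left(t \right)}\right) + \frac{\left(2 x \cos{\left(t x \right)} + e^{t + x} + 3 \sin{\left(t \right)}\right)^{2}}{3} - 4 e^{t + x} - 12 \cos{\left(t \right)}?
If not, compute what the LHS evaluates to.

Evaluate each term of the left-hand side for u = - e^{t + x} - 2 \sin{\left(t x \right)} + 3 \cos{\left(t \right)}.
Derivatives:
  u_t = - 2 x \cos{\left(t x \right)} - e^{t} e^{x} - 3 \sin{\left(t \right)}
  u_x = - 2 t \cos{\left(t x \right)} - e^{t} e^{x}
  u_tt = 2 x^{2} \sin{\left(t x \right)} - e^{t} e^{x} - 3 \cos{\left(t \right)}
Terms:
  1/3·(u_t)² = \frac{\left(2 x \cos{\left(t x \right)} + e^{t + x} + 3 \sin{\left(t \right)}\right)^{2}}{3}
  3·u·u_x = 3 \left(2 t \cos{\left(t x \right)} + e^{t + x}\right) \left(e^{t + x} + 2 \sin{\left(t x \right)} - 3 \cos{\left(t \right)}\right)
  4·u_tt = 8 x^{2} \sin{\left(t x \right)} - 4 e^{t + x} - 12 \cos{\left(t \right)}
Sum: LHS = 8 x^{2} \sin{\left(t x \right)} + 3 \left(2 t \cos{\left(t x \right)} + e^{t + x}\right) \left(e^{t + x} + 2 \sin{\left(t x \right)} - 3 \cos{\left(t \right)}\right) + \frac{\left(2 x \cos{\left(t x \right)} + e^{t + x} + 3 \sin{\left(t \right)}\right)^{2}}{3} - 4 e^{t + x} - 12 \cos{\left(t \right)}
This is exactly the given right-hand side, so u is a solution.

Answer: Yes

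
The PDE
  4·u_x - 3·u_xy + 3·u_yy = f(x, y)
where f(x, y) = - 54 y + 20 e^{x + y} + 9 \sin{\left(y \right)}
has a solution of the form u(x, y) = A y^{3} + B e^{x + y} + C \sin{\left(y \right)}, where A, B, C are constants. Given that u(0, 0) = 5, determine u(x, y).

Substitute the ansatz u = A y^{3} + B e^{x + y} + C \sin{\left(y \right)} into the left-hand side.
Derivatives of the ansatz:
  u_x = B e^{x} e^{y}
  u_xy = B e^{x} e^{y}
  u_yy = 6 A y + B e^{x} e^{y} - C \sin{\left(y \right)}
Term by term:
  4·u_x = 4 B e^{x} e^{y}
  -3·u_xy = - 3 B e^{x} e^{y}
  3·u_yy = 18 A y + 3 B e^{x} e^{y} - 3 C \sin{\left(y \right)}
So the left-hand side equals
  18 A y + 4 B e^{x} e^{y} - 3 C \sin{\left(y \right)}
This must equal f(x, y) identically; expanded, f = - 54 y + 20 e^{x} e^{y} + 9 \sin{\left(y \right)}.
Matching coefficients of the independent functions:
  [y]:  18 A = -54
  [e^{x} e^{y}]:  4 B = 20
  [\sin{\left(y \right)}]:  - 3 C = 9
Solving: A = -3, B = 5, C = -3.
Check against the point condition:
  u(0, 0) = 5  ⟹  B = 5  ✓
Hence u(x, y) = - 3 y^{3} + 5 e^{x + y} - 3 \sin{\left(y \right)}.

Answer: u(x, y) = - 3 y^{3} + 5 e^{x + y} - 3 \sin{\left(y \right)}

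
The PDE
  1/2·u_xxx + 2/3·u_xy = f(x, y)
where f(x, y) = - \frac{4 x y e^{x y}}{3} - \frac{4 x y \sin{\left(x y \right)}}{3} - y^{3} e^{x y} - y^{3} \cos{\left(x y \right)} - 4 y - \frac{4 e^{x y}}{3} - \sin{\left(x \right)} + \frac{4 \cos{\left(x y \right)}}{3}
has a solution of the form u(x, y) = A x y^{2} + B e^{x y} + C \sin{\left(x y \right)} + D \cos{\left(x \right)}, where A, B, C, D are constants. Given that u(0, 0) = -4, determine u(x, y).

Substitute the ansatz u = A x y^{2} + B e^{x y} + C \sin{\left(x y \right)} + D \cos{\left(x \right)} into the left-hand side.
Derivatives of the ansatz:
  u_xxx = B y^{3} e^{x y} - C y^{3} \cos{\left(x y \right)} + D \sin{\left(x \right)}
  u_xy = 2 A y + B x y e^{x y} + B e^{x y} - C x y \sin{\left(x y \right)} + C \cos{\left(x y \right)}
Term by term:
  1/2·u_xxx = \frac{B y^{3} e^{x y}}{2} - \frac{C y^{3} \cos{\left(x y \right)}}{2} + \frac{D \sin{\left(x \right)}}{2}
  2/3·u_xy = \frac{4 A y}{3} + \frac{2 B x y e^{x y}}{3} + \frac{2 B e^{x y}}{3} - \frac{2 C x y \sin{\left(x y \right)}}{3} + \frac{2 C \cos{\left(x y \right)}}{3}
So the left-hand side equals
  \frac{4 A y}{3} + \frac{2 B x y e^{x y}}{3} + \frac{B y^{3} e^{x y}}{2} + \frac{2 B e^{x y}}{3} - \frac{2 C x y \sin{\left(x y \right)}}{3} - \frac{C y^{3} \cos{\left(x y \right)}}{2} + \frac{2 C \cos{\left(x y \right)}}{3} + \frac{D \sin{\left(x \right)}}{2}
This must equal f(x, y) = - \frac{4 x y e^{x y}}{3} - \frac{4 x y \sin{\left(x y \right)}}{3} - y^{3} e^{x y} - y^{3} \cos{\left(x y \right)} - 4 y - \frac{4 e^{x y}}{3} - \sin{\left(x \right)} + \frac{4 \cos{\left(x y \right)}}{3} identically.
Matching coefficients of the independent functions:
  [y]:  \frac{4 A}{3} = -4
  [y^{3} e^{x y}]:  \frac{B}{2} = -1
  [y^{3} \cos{\left(x y \right)}]:  - \frac{C}{2} = -1
  [x y e^{x y}, e^{x y}]:  \frac{2 B}{3} = - \frac{4}{3}
  [x y \sin{\left(x y \right)}]:  - \frac{2 C}{3} = - \frac{4}{3}
  [\sin{\left(x \right)}]:  \frac{D}{2} = -1
  [\cos{\left(x y \right)}]:  \frac{2 C}{3} = \frac{4}{3}
Solving: A = -3, B = -2, C = 2, D = -2.
Check against the point condition:
  u(0, 0) = -4  ⟹  B + D = -4  ✓
Hence u(x, y) = - 3 x y^{2} - 2 e^{x y} + 2 \sin{\left(x y \right)} - 2 \cos{\left(x \right)}.

Answer: u(x, y) = - 3 x y^{2} - 2 e^{x y} + 2 \sin{\left(x y \right)} - 2 \cos{\left(x \right)}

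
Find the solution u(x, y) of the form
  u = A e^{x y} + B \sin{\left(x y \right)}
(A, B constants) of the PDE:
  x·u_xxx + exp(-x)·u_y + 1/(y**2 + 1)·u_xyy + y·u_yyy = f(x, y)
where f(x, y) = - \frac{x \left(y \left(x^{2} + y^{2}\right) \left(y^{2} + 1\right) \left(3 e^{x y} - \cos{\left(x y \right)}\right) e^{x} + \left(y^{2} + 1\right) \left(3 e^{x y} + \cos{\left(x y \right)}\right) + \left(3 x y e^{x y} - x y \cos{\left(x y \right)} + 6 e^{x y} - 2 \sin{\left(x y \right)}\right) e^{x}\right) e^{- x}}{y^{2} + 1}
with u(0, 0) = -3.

Substitute the ansatz u = A e^{x y} + B \sin{\left(x y \right)} into the left-hand side.
Derivatives of the ansatz:
  u_xxx = A y^{3} e^{x y} - B y^{3} \cos{\left(x y \right)}
  u_y = A x e^{x y} + B x \cos{\left(x y \right)}
  u_xyy = A x^{2} y e^{x y} + 2 A x e^{x y} - B x^{2} y \cos{\left(x y \right)} - 2 B x \sin{\left(x y \right)}
  u_yyy = A x^{3} e^{x y} - B x^{3} \cos{\left(x y \right)}
Term by term:
  x·u_xxx = A x y^{3} e^{x y} - B x y^{3} \cos{\left(x y \right)}
  exp(-x)·u_y = A x e^{- x} e^{x y} + B x e^{- x} \cos{\left(x y \right)}
  1/(y**2 + 1)·u_xyy = \frac{A x^{2} y e^{x y}}{y^{2} + 1} + \frac{2 A x e^{x y}}{y^{2} + 1} - \frac{B x^{2} y \cos{\left(x y \right)}}{y^{2} + 1} - \frac{2 B x \sin{\left(x y \right)}}{y^{2} + 1}
  y·u_yyy = A x^{3} y e^{x y} - B x^{3} y \cos{\left(x y \right)}
So the left-hand side equals
  A x^{3} y e^{x y} + \frac{A x^{2} y e^{x y}}{y^{2} + 1} + A x y^{3} e^{x y} + A x e^{- x} e^{x y} + \frac{2 A x e^{x y}}{y^{2} + 1} - B x^{3} y \cos{\left(x y \right)} - \frac{B x^{2} y \cos{\left(x y \right)}}{y^{2} + 1} - B x y^{3} \cos{\left(x y \right)} + B x e^{- x} \cos{\left(x y \right)} - \frac{2 B x \sin{\left(x y \right)}}{y^{2} + 1}
This must equal f(x, y) identically; expanded, f = - 3 x^{3} y e^{x y} + x^{3} y \cos{\left(x y \right)} - \frac{3 x^{2} y e^{x y}}{y^{2} + 1} + \frac{x^{2} y \cos{\left(x y \right)}}{y^{2} + 1} - 3 x y^{3} e^{x y} + x y^{3} \cos{\left(x y \right)} - 3 x e^{- x} e^{x y} - x e^{- x} \cos{\left(x y \right)} - \frac{6 x e^{x y}}{y^{2} + 1} + \frac{2 x \sin{\left(x y \right)}}{y^{2} + 1}.
Matching coefficients of the independent functions:
  [x y^{3} e^{x y}, x e^{- x} e^{x y}, x^{3} y e^{x y}, \frac{x^{2} y e^{x y}}{y^{2} + 1}]:  A = -3
  [x y^{3} \cos{\left(x y \right)}, x^{3} y \cos{\left(x y \right)}, \frac{x^{2} y \cos{\left(x y \right)}}{y^{2} + 1}]:  - B = 1
  [\frac{x e^{x y}}{y^{2} + 1}]:  2 A = -6
  [\frac{x \sin{\left(x y \right)}}{y^{2} + 1}]:  - 2 B = 2
  [x e^{- x} \cos{\left(x y \right)}]:  B = -1
Solving: A = -3, B = -1.
Check against the point condition:
  u(0, 0) = -3  ⟹  A = -3  ✓
Hence u(x, y) = - 3 e^{x y} - \sin{\left(x y \right)}.

Answer: u(x, y) = - 3 e^{x y} - \sin{\left(x y \right)}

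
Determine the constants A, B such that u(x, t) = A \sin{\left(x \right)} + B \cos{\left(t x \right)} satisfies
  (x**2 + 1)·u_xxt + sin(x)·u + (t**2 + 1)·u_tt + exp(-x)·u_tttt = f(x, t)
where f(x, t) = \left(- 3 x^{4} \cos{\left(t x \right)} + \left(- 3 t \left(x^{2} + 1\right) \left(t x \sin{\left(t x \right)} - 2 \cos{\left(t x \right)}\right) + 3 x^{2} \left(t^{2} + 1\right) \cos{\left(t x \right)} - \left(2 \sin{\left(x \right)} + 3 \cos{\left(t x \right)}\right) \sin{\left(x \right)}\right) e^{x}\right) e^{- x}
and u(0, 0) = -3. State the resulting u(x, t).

Substitute the ansatz u = A \sin{\left(x \right)} + B \cos{\left(t x \right)} into the left-hand side.
Derivatives of the ansatz:
  u_xxt = B t^{2} x \sin{\left(t x \right)} - 2 B t \cos{\left(t x \right)}
  u_tt = - B x^{2} \cos{\left(t x \right)}
  u_tttt = B x^{4} \cos{\left(t x \right)}
Term by term:
  (x**2 + 1)·u_xxt = B t^{2} x^{3} \sin{\left(t x \right)} + B t^{2} x \sin{\left(t x \right)} - 2 B t x^{2} \cos{\left(t x \right)} - 2 B t \cos{\left(t x \right)}
  sin(x)·u = A \sin^{2}{\left(x \right)} + B \sin{\left(x \right)} \cos{\left(t x \right)}
  (t**2 + 1)·u_tt = - B t^{2} x^{2} \cos{\left(t x \right)} - B x^{2} \cos{\left(t x \right)}
  exp(-x)·u_tttt = B x^{4} e^{- x} \cos{\left(t x \right)}
So the left-hand side equals
  A \sin^{2}{\left(x \right)} + B t^{2} x^{3} \sin{\left(t x \right)} - B t^{2} x^{2} \cos{\left(t x \right)} + B t^{2} x \sin{\left(t x \right)} - 2 B t x^{2} \cos{\left(t x \right)} - 2 B t \cos{\left(t x \right)} + B x^{4} e^{- x} \cos{\left(t x \right)} - B x^{2} \cos{\left(t x \right)} + B \sin{\left(x \right)} \cos{\left(t x \right)}
This must equal f(x, t) identically; expanded, f = - 3 t^{2} x^{3} \sin{\left(t x \right)} + 3 t^{2} x^{2} \cos{\left(t x \right)} - 3 t^{2} x \sin{\left(t x \right)} + 6 t x^{2} \cos{\left(t x \right)} + 6 t \cos{\left(t x \right)} - 3 x^{4} e^{- x} \cos{\left(t x \right)} + 3 x^{2} \cos{\left(t x \right)} - 2 \sin^{2}{\left(x \right)} - 3 \sin{\left(x \right)} \cos{\left(t x \right)}.
Matching coefficients of the independent functions:
  [t \cos{\left(t x \right)}, t x^{2} \cos{\left(t x \right)}]:  - 2 B = 6
  [x^{2} \cos{\left(t x \right)}, t^{2} x^{2} \cos{\left(t x \right)}]:  - B = 3
  [\sin{\left(x \right)} \cos{\left(t x \right)}, t^{2} x \sin{\left(t x \right)}, t^{2} x^{3} \sin{\left(t x \right)}, x^{4} e^{- x} \cos{\left(t x \right)}]:  B = -3
  [\sin^{2}{\left(x \right)}]:  A = -2
Solving: A = -2, B = -3.
Check against the point condition:
  u(0, 0) = -3  ⟹  B = -3  ✓
Hence u(x, t) = - 2 \sin{\left(x \right)} - 3 \cos{\left(t x \right)}.

Answer: u(x, t) = - 2 \sin{\left(x \right)} - 3 \cos{\left(t x \right)}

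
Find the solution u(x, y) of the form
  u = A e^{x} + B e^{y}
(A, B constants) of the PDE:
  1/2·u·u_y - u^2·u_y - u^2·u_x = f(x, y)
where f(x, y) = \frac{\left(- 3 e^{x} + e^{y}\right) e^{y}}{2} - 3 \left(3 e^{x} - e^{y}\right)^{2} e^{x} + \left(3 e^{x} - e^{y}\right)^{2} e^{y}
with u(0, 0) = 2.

Substitute the ansatz u = A e^{x} + B e^{y} into the left-hand side.
Derivatives of the ansatz:
  u_y = B e^{y}
  u_x = A e^{x}
Term by term:
  1/2·u·u_y = \frac{A B e^{x} e^{y}}{2} + \frac{B^{2} e^{2 y}}{2}
  -u^2·u_y = - A^{2} B e^{2 x} e^{y} - 2 A B^{2} e^{x} e^{2 y} - B^{3} e^{3 y}
  -u^2·u_x = - A^{3} e^{3 x} - 2 A^{2} B e^{2 x} e^{y} - A B^{2} e^{x} e^{2 y}
So the left-hand side equals
  - A^{3} e^{3 x} - 3 A^{2} B e^{2 x} e^{y} - 3 A B^{2} e^{x} e^{2 y} + \frac{A B e^{x} e^{y}}{2} - B^{3} e^{3 y} + \frac{B^{2} e^{2 y}}{2}
This must equal f(x, y) identically; expanded, f = - 27 e^{3 x} + 27 e^{2 x} e^{y} - 9 e^{x} e^{2 y} - \frac{3 e^{x} e^{y}}{2} + e^{3 y} + \frac{e^{2 y}}{2}.
Matching coefficients of the independent functions:
  [e^{x} e^{y}]:  \frac{A B}{2} = - \frac{3}{2}
  [e^{x} e^{2 y}]:  - 3 A B^{2} = -9
  [e^{2 x} e^{y}]:  - 3 A^{2} B = 27
  [e^{3 x}]:  - A^{3} = -27
  [e^{2 y}]:  \frac{B^{2}}{2} = \frac{1}{2}
  [e^{3 y}]:  - B^{3} = 1
Solving: A = 3, B = -1.
Check against the point condition:
  u(0, 0) = 2  ⟹  A + B = 2  ✓
Hence u(x, y) = 3 e^{x} - e^{y}.

Answer: u(x, y) = 3 e^{x} - e^{y}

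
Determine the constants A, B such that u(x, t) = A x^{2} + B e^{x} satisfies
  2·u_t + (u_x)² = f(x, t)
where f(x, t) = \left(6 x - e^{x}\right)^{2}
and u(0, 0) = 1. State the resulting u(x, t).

Substitute the ansatz u = A x^{2} + B e^{x} into the left-hand side.
Derivatives of the ansatz:
  u_t = 0
  u_x = 2 A x + B e^{x}
Term by term:
  2·u_t = 0
  (u_x)² = 4 A^{2} x^{2} + 4 A B x e^{x} + B^{2} e^{2 x}
So the left-hand side equals
  4 A^{2} x^{2} + 4 A B x e^{x} + B^{2} e^{2 x}
This must equal f(x, t) identically; expanded, f = 36 x^{2} - 12 x e^{x} + e^{2 x}.
Matching coefficients of the independent functions:
  [x^{2}]:  4 A^{2} = 36
  [x e^{x}]:  4 A B = -12
  [e^{2 x}]:  B^{2} = 1
These equations allow (A, B) = (-3, 1) or (3, -1).
Impose the point condition(s):
  u(0, 0) = 1  ⟹  B = 1
Only A = -3, B = 1 satisfies everything.
Hence u(x, t) = - 3 x^{2} + e^{x}.

Answer: u(x, t) = - 3 x^{2} + e^{x}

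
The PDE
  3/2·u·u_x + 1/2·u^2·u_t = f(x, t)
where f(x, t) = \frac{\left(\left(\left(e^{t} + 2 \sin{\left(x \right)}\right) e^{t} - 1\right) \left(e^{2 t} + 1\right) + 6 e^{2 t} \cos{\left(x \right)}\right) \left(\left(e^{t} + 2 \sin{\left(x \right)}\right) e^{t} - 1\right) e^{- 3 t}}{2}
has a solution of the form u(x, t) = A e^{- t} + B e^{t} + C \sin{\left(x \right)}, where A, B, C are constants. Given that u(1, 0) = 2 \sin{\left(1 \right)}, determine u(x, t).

Substitute the ansatz u = A e^{- t} + B e^{t} + C \sin{\left(x \right)} into the left-hand side.
Derivatives of the ansatz:
  u_x = C \cos{\left(x \right)}
  u_t = - A e^{- t} + B e^{t}
Term by term:
  3/2·u·u_x = \frac{3 A C e^{- t} \cos{\left(x \right)}}{2} + \frac{3 B C e^{t} \cos{\left(x \right)}}{2} + \frac{3 C^{2} \sin{\left(x \right)} \cos{\left(x \right)}}{2}
  1/2·u^2·u_t = - \frac{A^{3} e^{- 3 t}}{2} - \frac{A^{2} B e^{- t}}{2} - A^{2} C e^{- 2 t} \sin{\left(x \right)} + \frac{A B^{2} e^{t}}{2} - \frac{A C^{2} e^{- t} \sin^{2}{\left(x \right)}}{2} + \frac{B^{3} e^{3 t}}{2} + B^{2} C e^{2 t} \sin{\left(x \right)} + \frac{B C^{2} e^{t} \sin^{2}{\left(x \right)}}{2}
So the left-hand side equals
  - \frac{A^{3} e^{- 3 t}}{2} - \frac{A^{2} B e^{- t}}{2} - A^{2} C e^{- 2 t} \sin{\left(x \right)} + \frac{A B^{2} e^{t}}{2} - \frac{A C^{2} e^{- t} \sin^{2}{\left(x \right)}}{2} + \frac{3 A C e^{- t} \cos{\left(x \right)}}{2} + \frac{B^{3} e^{3 t}}{2} + B^{2} C e^{2 t} \sin{\left(x \right)} + \frac{B C^{2} e^{t} \sin^{2}{\left(x \right)}}{2} + \frac{3 B C e^{t} \cos{\left(x \right)}}{2} + \frac{3 C^{2} \sin{\left(x \right)} \cos{\left(x \right)}}{2}
This must equal f(x, t) identically; expanded, f = \frac{e^{3 t}}{2} + 2 e^{2 t} \sin{\left(x \right)} + 2 e^{t} \sin^{2}{\left(x \right)} + 3 e^{t} \cos{\left(x \right)} - \frac{e^{t}}{2} + 6 \sin{\left(x \right)} \cos{\left(x \right)} + 2 e^{- t} \sin^{2}{\left(x \right)} - 3 e^{- t} \cos{\left(x \right)} - \frac{e^{- t}}{2} - 2 e^{- 2 t} \sin{\left(x \right)} + \frac{e^{- 3 t}}{2}.
Matching coefficients of the independent functions:
  [e^{- 2 t} \sin{\left(x \right)}]:  - A^{2} C = -2
  [e^{- t} \sin^{2}{\left(x \right)}]:  - \frac{A C^{2}}{2} = 2
  [e^{- t} \cos{\left(x \right)}]:  \frac{3 A C}{2} = -3
  [e^{t} \sin^{2}{\left(x \right)}]:  \frac{B C^{2}}{2} = 2
  [e^{t} \cos{\left(x \right)}]:  \frac{3 B C}{2} = 3
  [e^{2 t} \sin{\left(x \right)}]:  B^{2} C = 2
  [\sin{\left(x \right)} \cos{\left(x \right)}]:  \frac{3 C^{2}}{2} = 6
  [e^{- 3 t}]:  - \frac{A^{3}}{2} = \frac{1}{2}
  [e^{- t}]:  - \frac{A^{2} B}{2} = - \frac{1}{2}
  [e^{t}]:  \frac{A B^{2}}{2} = - \frac{1}{2}
  [e^{3 t}]:  \frac{B^{3}}{2} = \frac{1}{2}
Solving: A = -1, B = 1, C = 2.
Check against the point condition:
  u(1, 0) = 2 \sin{\left(1 \right)}  ⟹  A + B + C \sin{\left(1 \right)} = 2 \sin{\left(1 \right)}  ✓
Hence u(x, t) = e^{t} + 2 \sin{\left(x \right)} - e^{- t}.

Answer: u(x, t) = e^{t} + 2 \sin{\left(x \right)} - e^{- t}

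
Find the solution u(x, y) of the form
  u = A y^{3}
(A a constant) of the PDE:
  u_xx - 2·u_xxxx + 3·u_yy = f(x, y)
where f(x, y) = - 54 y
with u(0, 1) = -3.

Answer: u(x, y) = - 3 y^{3}

Derivation:
Substitute the ansatz u = A y^{3} into the left-hand side.
Derivatives of the ansatz:
  u_xx = 0
  u_xxxx = 0
  u_yy = 6 A y
Term by term:
  u_xx = 0
  -2·u_xxxx = 0
  3·u_yy = 18 A y
So the left-hand side equals
  18 A y
This must equal f(x, y) = - 54 y identically.
Matching coefficients of the independent functions:
  [y]:  18 A = -54
Solving: A = -3.
Check against the point condition:
  u(0, 1) = -3  ⟹  A = -3  ✓
Hence u(x, y) = - 3 y^{3}.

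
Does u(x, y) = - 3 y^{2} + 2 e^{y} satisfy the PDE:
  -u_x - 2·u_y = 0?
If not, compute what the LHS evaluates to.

Evaluate each term of the left-hand side for u = - 3 y^{2} + 2 e^{y}.
Derivatives:
  u_x = 0
  u_y = - 6 y + 2 e^{y}
Terms:
  -u_x = 0
  -2·u_y = 12 y - 4 e^{y}
Sum: LHS = 12 y - 4 e^{y}
Given right-hand side: 0. Difference LHS − RHS = 12 y - 4 e^{y} ≠ 0, so u is not a solution.

Answer: No, the LHS evaluates to 12 y - 4 e^{y}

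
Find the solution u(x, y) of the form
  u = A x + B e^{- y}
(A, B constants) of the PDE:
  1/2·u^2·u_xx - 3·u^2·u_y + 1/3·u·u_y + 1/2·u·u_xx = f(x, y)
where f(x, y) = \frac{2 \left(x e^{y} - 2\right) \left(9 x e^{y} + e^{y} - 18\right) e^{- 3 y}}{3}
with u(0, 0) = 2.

Substitute the ansatz u = A x + B e^{- y} into the left-hand side.
Derivatives of the ansatz:
  u_xx = 0
  u_y = - B e^{- y}
Term by term:
  1/2·u^2·u_xx = 0
  -3·u^2·u_y = 3 A^{2} B x^{2} e^{- y} + 6 A B^{2} x e^{- 2 y} + 3 B^{3} e^{- 3 y}
  1/3·u·u_y = - \frac{A B x e^{- y}}{3} - \frac{B^{2} e^{- 2 y}}{3}
  1/2·u·u_xx = 0
So the left-hand side equals
  3 A^{2} B x^{2} e^{- y} + 6 A B^{2} x e^{- 2 y} - \frac{A B x e^{- y}}{3} + 3 B^{3} e^{- 3 y} - \frac{B^{2} e^{- 2 y}}{3}
This must equal f(x, y) identically; expanded, f = 6 x^{2} e^{- y} + \frac{2 x e^{- y}}{3} - 24 x e^{- 2 y} - \frac{4 e^{- 2 y}}{3} + 24 e^{- 3 y}.
Matching coefficients of the independent functions:
  [x e^{- 2 y}]:  6 A B^{2} = -24
  [x e^{- y}]:  - \frac{A B}{3} = \frac{2}{3}
  [x^{2} e^{- y}]:  3 A^{2} B = 6
  [e^{- 3 y}]:  3 B^{3} = 24
  [e^{- 2 y}]:  - \frac{B^{2}}{3} = - \frac{4}{3}
Solving: A = -1, B = 2.
Check against the point condition:
  u(0, 0) = 2  ⟹  B = 2  ✓
Hence u(x, y) = - x + 2 e^{- y}.

Answer: u(x, y) = - x + 2 e^{- y}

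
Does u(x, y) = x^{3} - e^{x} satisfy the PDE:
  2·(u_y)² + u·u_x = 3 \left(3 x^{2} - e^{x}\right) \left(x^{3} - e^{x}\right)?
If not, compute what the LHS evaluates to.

Evaluate each term of the left-hand side for u = x^{3} - e^{x}.
Derivatives:
  u_y = 0
  u_x = 3 x^{2} - e^{x}
Terms:
  2·(u_y)² = 0
  u·u_x = \left(3 x^{2} - e^{x}\right) \left(x^{3} - e^{x}\right)
Sum: LHS = \left(3 x^{2} - e^{x}\right) \left(x^{3} - e^{x}\right)
Given right-hand side: 3 \left(3 x^{2} - e^{x}\right) \left(x^{3} - e^{x}\right). Difference LHS − RHS = - 2 \left(3 x^{2} - e^{x}\right) \left(x^{3} - e^{x}\right) ≠ 0, so u is not a solution.

Answer: No, the LHS evaluates to \left(3 x^{2} - e^{x}\right) \left(x^{3} - e^{x}\right)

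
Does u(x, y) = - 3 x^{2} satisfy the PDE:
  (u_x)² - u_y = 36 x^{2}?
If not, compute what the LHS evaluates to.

Answer: Yes

Derivation:
Evaluate each term of the left-hand side for u = - 3 x^{2}.
Derivatives:
  u_x = - 6 x
  u_y = 0
Terms:
  (u_x)² = 36 x^{2}
  -u_y = 0
Sum: LHS = 36 x^{2}
This is exactly the given right-hand side, so u is a solution.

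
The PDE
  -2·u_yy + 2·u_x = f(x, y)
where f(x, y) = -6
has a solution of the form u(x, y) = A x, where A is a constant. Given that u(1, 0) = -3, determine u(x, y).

Substitute the ansatz u = A x into the left-hand side.
Derivatives of the ansatz:
  u_yy = 0
  u_x = A
Term by term:
  -2·u_yy = 0
  2·u_x = 2 A
So the left-hand side equals
  2 A
This must equal f(x, y) = -6 identically.
Matching coefficients of the independent functions:
  [constant term]:  2 A = -6
Solving: A = -3.
Check against the point condition:
  u(1, 0) = -3  ⟹  A = -3  ✓
Hence u(x, y) = - 3 x.

Answer: u(x, y) = - 3 x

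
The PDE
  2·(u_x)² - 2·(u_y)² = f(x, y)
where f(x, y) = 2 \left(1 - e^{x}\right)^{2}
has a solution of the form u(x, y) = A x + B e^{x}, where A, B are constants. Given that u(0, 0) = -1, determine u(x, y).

Substitute the ansatz u = A x + B e^{x} into the left-hand side.
Derivatives of the ansatz:
  u_x = A + B e^{x}
  u_y = 0
Term by term:
  2·(u_x)² = 2 A^{2} + 4 A B e^{x} + 2 B^{2} e^{2 x}
  -2·(u_y)² = 0
So the left-hand side equals
  2 A^{2} + 4 A B e^{x} + 2 B^{2} e^{2 x}
This must equal f(x, y) identically; expanded, f = 2 e^{2 x} - 4 e^{x} + 2.
Matching coefficients of the independent functions:
  [constant term]:  2 A^{2} = 2
  [e^{x}]:  4 A B = -4
  [e^{2 x}]:  2 B^{2} = 2
These equations allow (A, B) = (-1, 1) or (1, -1).
Impose the point condition(s):
  u(0, 0) = -1  ⟹  B = -1
Only A = 1, B = -1 satisfies everything.
Hence u(x, y) = x - e^{x}.

Answer: u(x, y) = x - e^{x}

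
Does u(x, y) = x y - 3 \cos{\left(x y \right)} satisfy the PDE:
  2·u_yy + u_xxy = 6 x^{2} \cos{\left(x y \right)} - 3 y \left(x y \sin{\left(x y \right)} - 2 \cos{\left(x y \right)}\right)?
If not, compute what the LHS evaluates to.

Evaluate each term of the left-hand side for u = x y - 3 \cos{\left(x y \right)}.
Derivatives:
  u_yy = 3 x^{2} \cos{\left(x y \right)}
  u_xxy = - 3 x y^{2} \sin{\left(x y \right)} + 6 y \cos{\left(x y \right)}
Terms:
  2·u_yy = 6 x^{2} \cos{\left(x y \right)}
  u_xxy = 3 y \left(- x y \sin{\left(x y \right)} + 2 \cos{\left(x y \right)}\right)
Sum: LHS = 6 x^{2} \cos{\left(x y \right)} - 3 y \left(x y \sin{\left(x y \right)} - 2 \cos{\left(x y \right)}\right)
This is exactly the given right-hand side, so u is a solution.

Answer: Yes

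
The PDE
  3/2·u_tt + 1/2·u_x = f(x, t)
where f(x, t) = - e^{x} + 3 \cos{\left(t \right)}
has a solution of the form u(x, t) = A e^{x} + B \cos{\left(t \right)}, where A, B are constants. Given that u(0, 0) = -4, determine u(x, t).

Substitute the ansatz u = A e^{x} + B \cos{\left(t \right)} into the left-hand side.
Derivatives of the ansatz:
  u_tt = - B \cos{\left(t \right)}
  u_x = A e^{x}
Term by term:
  3/2·u_tt = - \frac{3 B \cos{\left(t \right)}}{2}
  1/2·u_x = \frac{A e^{x}}{2}
So the left-hand side equals
  \frac{A e^{x}}{2} - \frac{3 B \cos{\left(t \right)}}{2}
This must equal f(x, t) = - e^{x} + 3 \cos{\left(t \right)} identically.
Matching coefficients of the independent functions:
  [e^{x}]:  \frac{A}{2} = -1
  [\cos{\left(t \right)}]:  - \frac{3 B}{2} = 3
Solving: A = -2, B = -2.
Check against the point condition:
  u(0, 0) = -4  ⟹  A + B = -4  ✓
Hence u(x, t) = - 2 e^{x} - 2 \cos{\left(t \right)}.

Answer: u(x, t) = - 2 e^{x} - 2 \cos{\left(t \right)}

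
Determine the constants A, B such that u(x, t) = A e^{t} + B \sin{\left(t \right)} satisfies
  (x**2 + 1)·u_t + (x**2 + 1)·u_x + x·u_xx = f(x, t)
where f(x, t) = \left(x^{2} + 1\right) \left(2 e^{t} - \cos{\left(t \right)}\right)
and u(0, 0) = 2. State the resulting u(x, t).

Substitute the ansatz u = A e^{t} + B \sin{\left(t \right)} into the left-hand side.
Derivatives of the ansatz:
  u_t = A e^{t} + B \cos{\left(t \right)}
  u_x = 0
  u_xx = 0
Term by term:
  (x**2 + 1)·u_t = A x^{2} e^{t} + A e^{t} + B x^{2} \cos{\left(t \right)} + B \cos{\left(t \right)}
  (x**2 + 1)·u_x = 0
  x·u_xx = 0
So the left-hand side equals
  A x^{2} e^{t} + A e^{t} + B x^{2} \cos{\left(t \right)} + B \cos{\left(t \right)}
This must equal f(x, t) identically; expanded, f = 2 x^{2} e^{t} - x^{2} \cos{\left(t \right)} + 2 e^{t} - \cos{\left(t \right)}.
Matching coefficients of the independent functions:
  [x^{2} e^{t}, e^{t}]:  A = 2
  [x^{2} \cos{\left(t \right)}, \cos{\left(t \right)}]:  B = -1
Solving: A = 2, B = -1.
Check against the point condition:
  u(0, 0) = 2  ⟹  A = 2  ✓
Hence u(x, t) = 2 e^{t} - \sin{\left(t \right)}.

Answer: u(x, t) = 2 e^{t} - \sin{\left(t \right)}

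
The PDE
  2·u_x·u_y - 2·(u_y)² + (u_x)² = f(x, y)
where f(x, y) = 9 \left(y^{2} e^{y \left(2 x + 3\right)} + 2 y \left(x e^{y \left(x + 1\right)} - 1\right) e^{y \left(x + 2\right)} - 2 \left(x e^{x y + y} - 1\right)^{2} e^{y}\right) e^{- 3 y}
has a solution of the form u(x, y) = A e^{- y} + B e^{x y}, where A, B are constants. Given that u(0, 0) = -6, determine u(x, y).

Answer: u(x, y) = - 3 e^{x y} - 3 e^{- y}

Derivation:
Substitute the ansatz u = A e^{- y} + B e^{x y} into the left-hand side.
Derivatives of the ansatz:
  u_x = B y e^{x y}
  u_y = - A e^{- y} + B x e^{x y}
Term by term:
  2·u_x·u_y = - 2 A B y e^{- y} e^{x y} + 2 B^{2} x y e^{2 x y}
  -2·(u_y)² = - 2 A^{2} e^{- 2 y} + 4 A B x e^{- y} e^{x y} - 2 B^{2} x^{2} e^{2 x y}
  (u_x)² = B^{2} y^{2} e^{2 x y}
So the left-hand side equals
  - 2 A^{2} e^{- 2 y} + 4 A B x e^{- y} e^{x y} - 2 A B y e^{- y} e^{x y} - 2 B^{2} x^{2} e^{2 x y} + 2 B^{2} x y e^{2 x y} + B^{2} y^{2} e^{2 x y}
This must equal f(x, y) identically; expanded, f = - 18 x^{2} e^{2 x y} + 18 x y e^{2 x y} + 36 x e^{- y} e^{x y} + 9 y^{2} e^{2 x y} - 18 y e^{- y} e^{x y} - 18 e^{- 2 y}.
Matching coefficients of the independent functions:
  [x^{2} e^{2 x y}]:  - 2 B^{2} = -18
  [y^{2} e^{2 x y}]:  B^{2} = 9
  [x y e^{2 x y}]:  2 B^{2} = 18
  [x e^{- y} e^{x y}]:  4 A B = 36
  [y e^{- y} e^{x y}]:  - 2 A B = -18
  [e^{- 2 y}]:  - 2 A^{2} = -18
These equations allow (A, B) = (-3, -3) or (3, 3).
Impose the point condition(s):
  u(0, 0) = -6  ⟹  A + B = -6
Only A = -3, B = -3 satisfies everything.
Hence u(x, y) = - 3 e^{x y} - 3 e^{- y}.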